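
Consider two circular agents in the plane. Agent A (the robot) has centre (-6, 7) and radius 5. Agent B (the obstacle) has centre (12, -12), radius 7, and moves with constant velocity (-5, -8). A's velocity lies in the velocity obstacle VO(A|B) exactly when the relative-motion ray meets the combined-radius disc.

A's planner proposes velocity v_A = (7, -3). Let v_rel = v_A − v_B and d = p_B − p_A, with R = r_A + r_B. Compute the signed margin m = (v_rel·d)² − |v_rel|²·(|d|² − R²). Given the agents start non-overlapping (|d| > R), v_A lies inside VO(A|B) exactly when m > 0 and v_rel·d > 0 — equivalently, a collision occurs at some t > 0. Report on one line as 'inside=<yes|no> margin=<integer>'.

d = (18, -19),  |d|² = 685;  R = 5+7 = 12,  c = 685−12² = 541
v_rel = (12, 5),  |v_rel|² = 169;  v_rel·d = (12)·(18) + (5)·(-19) = 121
169·t² − 242·t + 541 = 0  ⇒  m = 121² − 169·541 = -76788
m = -76788 < 0,  v_rel·d = 121 > 0  ⇒  outside

inside=no margin=-76788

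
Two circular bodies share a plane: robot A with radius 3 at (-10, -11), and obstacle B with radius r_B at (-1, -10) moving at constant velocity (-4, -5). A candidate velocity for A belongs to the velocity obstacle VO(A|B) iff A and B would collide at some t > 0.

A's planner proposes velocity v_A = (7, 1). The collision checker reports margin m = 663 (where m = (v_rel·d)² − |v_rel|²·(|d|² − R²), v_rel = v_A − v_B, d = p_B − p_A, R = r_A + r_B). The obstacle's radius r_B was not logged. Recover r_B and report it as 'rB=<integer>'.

m = 663
d = (9, 1);  v_rel = (11, 6),  |v_rel|² = 157
v_rel×d = (11)·(1) − (6)·(9) = -43
since m = R²·157 − (-43)²:  R² = (1849 + 663) / 157 = 16
R = √16 = 4  ⇒  r_B = 4 − 3 = 1

rB=1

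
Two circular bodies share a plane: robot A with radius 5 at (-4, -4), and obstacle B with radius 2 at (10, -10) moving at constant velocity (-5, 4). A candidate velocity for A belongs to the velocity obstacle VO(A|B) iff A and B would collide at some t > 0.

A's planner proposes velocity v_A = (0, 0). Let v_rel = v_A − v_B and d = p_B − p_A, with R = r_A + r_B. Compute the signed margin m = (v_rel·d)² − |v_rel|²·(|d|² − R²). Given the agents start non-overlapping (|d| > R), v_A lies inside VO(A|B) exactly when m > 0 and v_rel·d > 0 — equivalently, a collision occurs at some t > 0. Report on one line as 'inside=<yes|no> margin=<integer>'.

d = (14, -6),  |d|² = 232;  R = 5+2 = 7,  c = 232−7² = 183
v_rel = (5, -4),  |v_rel|² = 41;  v_rel·d = (5)·(14) + (-4)·(-6) = 94
41·t² − 188·t + 183 = 0  ⇒  m = 94² − 41·183 = 1333
m = 1333 > 0,  v_rel·d = 94 > 0  ⇒  inside

inside=yes margin=1333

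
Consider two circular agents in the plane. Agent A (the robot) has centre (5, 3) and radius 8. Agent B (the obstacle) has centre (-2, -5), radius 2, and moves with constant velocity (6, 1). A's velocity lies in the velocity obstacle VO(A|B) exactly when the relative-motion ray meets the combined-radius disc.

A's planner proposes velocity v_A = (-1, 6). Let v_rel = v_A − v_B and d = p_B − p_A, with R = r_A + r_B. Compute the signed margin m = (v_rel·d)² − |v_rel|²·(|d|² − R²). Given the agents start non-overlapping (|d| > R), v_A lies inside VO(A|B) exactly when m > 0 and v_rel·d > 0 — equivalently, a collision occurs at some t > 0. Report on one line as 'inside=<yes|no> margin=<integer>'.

d = (-7, -8),  |d|² = 113;  R = 8+2 = 10,  c = 113−10² = 13
v_rel = (-7, 5),  |v_rel|² = 74;  v_rel·d = (-7)·(-7) + (5)·(-8) = 9
74·t² − 18·t + 13 = 0  ⇒  m = 9² − 74·13 = -881
m = -881 < 0,  v_rel·d = 9 > 0  ⇒  outside

inside=no margin=-881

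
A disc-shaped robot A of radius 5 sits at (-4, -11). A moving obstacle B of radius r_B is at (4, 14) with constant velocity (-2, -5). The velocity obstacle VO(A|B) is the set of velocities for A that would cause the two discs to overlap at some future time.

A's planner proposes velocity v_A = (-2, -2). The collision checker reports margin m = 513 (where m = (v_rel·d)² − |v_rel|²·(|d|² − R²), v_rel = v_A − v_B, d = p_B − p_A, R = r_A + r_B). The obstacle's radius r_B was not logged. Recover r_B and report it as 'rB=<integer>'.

m = 513
d = (8, 25);  v_rel = (0, 3),  |v_rel|² = 9
v_rel×d = (0)·(25) − (3)·(8) = -24
since m = R²·9 − (-24)²:  R² = (576 + 513) / 9 = 121
R = √121 = 11  ⇒  r_B = 11 − 5 = 6

rB=6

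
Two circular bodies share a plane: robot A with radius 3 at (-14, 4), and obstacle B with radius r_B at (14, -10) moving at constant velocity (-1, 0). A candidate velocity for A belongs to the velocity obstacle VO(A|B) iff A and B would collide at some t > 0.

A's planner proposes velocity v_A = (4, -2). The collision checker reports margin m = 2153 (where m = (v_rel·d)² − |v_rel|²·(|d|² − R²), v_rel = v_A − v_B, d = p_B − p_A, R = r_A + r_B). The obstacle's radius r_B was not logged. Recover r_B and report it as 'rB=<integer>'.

m = 2153
d = (28, -14);  v_rel = (5, -2),  |v_rel|² = 29
v_rel×d = (5)·(-14) − (-2)·(28) = -14
since m = R²·29 − (-14)²:  R² = (196 + 2153) / 29 = 81
R = √81 = 9  ⇒  r_B = 9 − 3 = 6

rB=6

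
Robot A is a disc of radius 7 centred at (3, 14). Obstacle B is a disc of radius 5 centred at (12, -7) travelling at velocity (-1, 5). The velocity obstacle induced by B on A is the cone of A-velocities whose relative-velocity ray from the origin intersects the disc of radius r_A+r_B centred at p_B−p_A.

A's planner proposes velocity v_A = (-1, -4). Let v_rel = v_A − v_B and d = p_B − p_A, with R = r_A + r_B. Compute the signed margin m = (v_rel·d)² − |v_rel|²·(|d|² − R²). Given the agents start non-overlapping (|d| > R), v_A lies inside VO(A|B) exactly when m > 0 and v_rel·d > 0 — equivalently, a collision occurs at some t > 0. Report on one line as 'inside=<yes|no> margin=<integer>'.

d = (9, -21),  |d|² = 522;  R = 7+5 = 12,  c = 522−12² = 378
v_rel = (0, -9),  |v_rel|² = 81;  v_rel·d = (0)·(9) + (-9)·(-21) = 189
81·t² − 378·t + 378 = 0  ⇒  m = 189² − 81·378 = 5103
m = 5103 > 0,  v_rel·d = 189 > 0  ⇒  inside

inside=yes margin=5103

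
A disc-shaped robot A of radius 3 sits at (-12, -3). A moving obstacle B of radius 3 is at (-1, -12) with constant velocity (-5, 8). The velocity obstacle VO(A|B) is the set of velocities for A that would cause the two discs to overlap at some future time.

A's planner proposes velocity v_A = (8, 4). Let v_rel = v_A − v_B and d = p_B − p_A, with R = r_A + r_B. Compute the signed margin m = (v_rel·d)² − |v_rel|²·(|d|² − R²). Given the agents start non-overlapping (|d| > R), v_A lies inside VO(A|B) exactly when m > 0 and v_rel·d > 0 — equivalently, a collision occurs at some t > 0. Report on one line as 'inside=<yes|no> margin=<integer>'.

d = (11, -9),  |d|² = 202;  R = 3+3 = 6,  c = 202−6² = 166
v_rel = (13, -4),  |v_rel|² = 185;  v_rel·d = (13)·(11) + (-4)·(-9) = 179
185·t² − 358·t + 166 = 0  ⇒  m = 179² − 185·166 = 1331
m = 1331 > 0,  v_rel·d = 179 > 0  ⇒  inside

inside=yes margin=1331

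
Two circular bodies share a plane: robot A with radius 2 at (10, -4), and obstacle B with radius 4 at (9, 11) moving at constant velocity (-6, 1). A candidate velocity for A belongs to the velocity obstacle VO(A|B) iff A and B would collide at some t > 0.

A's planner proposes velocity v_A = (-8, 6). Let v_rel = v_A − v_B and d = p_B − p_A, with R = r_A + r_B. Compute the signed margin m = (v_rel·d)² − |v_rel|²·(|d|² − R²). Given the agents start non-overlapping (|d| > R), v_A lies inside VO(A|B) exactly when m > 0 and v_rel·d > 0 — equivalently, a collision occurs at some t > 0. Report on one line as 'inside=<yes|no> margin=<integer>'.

d = (-1, 15),  |d|² = 226;  R = 2+4 = 6,  c = 226−6² = 190
v_rel = (-2, 5),  |v_rel|² = 29;  v_rel·d = (-2)·(-1) + (5)·(15) = 77
29·t² − 154·t + 190 = 0  ⇒  m = 77² − 29·190 = 419
m = 419 > 0,  v_rel·d = 77 > 0  ⇒  inside

inside=yes margin=419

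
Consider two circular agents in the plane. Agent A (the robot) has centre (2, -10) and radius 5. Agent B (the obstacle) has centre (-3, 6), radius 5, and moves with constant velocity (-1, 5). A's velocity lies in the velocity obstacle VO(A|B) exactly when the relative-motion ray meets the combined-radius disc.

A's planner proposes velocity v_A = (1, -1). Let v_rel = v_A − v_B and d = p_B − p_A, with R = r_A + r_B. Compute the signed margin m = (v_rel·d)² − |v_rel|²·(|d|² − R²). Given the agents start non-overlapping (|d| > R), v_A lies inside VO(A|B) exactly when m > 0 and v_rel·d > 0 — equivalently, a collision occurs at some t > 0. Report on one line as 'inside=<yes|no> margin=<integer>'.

d = (-5, 16),  |d|² = 281;  R = 5+5 = 10,  c = 281−10² = 181
v_rel = (2, -6),  |v_rel|² = 40;  v_rel·d = (2)·(-5) + (-6)·(16) = -106
40·t² + 212·t + 181 = 0  ⇒  m = (-106)² − 40·181 = 3996
m = 3996 > 0,  v_rel·d = -106 < 0  ⇒  outside

inside=no margin=3996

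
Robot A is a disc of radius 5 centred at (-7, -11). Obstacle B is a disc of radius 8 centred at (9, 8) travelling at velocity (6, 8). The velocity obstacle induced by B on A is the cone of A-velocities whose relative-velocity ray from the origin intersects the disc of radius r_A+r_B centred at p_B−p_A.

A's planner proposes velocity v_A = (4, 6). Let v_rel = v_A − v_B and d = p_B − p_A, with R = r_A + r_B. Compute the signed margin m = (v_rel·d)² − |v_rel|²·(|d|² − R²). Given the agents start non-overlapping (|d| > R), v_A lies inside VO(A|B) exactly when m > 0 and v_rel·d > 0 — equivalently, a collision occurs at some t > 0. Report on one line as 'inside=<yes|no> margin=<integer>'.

d = (16, 19),  |d|² = 617;  R = 5+8 = 13,  c = 617−13² = 448
v_rel = (-2, -2),  |v_rel|² = 8;  v_rel·d = (-2)·(16) + (-2)·(19) = -70
8·t² + 140·t + 448 = 0  ⇒  m = (-70)² − 8·448 = 1316
m = 1316 > 0,  v_rel·d = -70 < 0  ⇒  outside

inside=no margin=1316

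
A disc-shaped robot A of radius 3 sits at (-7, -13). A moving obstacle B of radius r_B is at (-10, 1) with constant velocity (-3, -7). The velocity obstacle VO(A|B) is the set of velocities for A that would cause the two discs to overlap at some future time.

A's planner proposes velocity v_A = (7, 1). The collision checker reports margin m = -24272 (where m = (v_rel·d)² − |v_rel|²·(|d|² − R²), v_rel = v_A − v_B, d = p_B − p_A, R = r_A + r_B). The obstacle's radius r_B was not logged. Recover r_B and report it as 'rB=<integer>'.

m = -24272
d = (-3, 14);  v_rel = (10, 8),  |v_rel|² = 164
v_rel×d = (10)·(14) − (8)·(-3) = 164
since m = R²·164 − 164²:  R² = (26896 + -24272) / 164 = 16
R = √16 = 4  ⇒  r_B = 4 − 3 = 1

rB=1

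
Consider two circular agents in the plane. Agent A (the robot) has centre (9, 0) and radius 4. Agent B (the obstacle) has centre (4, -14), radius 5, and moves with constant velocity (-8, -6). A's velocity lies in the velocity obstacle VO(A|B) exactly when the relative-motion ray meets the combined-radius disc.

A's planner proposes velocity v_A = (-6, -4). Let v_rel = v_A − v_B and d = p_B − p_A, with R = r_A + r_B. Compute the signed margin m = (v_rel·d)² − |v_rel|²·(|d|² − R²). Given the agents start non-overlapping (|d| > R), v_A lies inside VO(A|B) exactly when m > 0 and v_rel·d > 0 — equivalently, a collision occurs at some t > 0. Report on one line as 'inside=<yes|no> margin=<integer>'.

d = (-5, -14),  |d|² = 221;  R = 4+5 = 9,  c = 221−9² = 140
v_rel = (2, 2),  |v_rel|² = 8;  v_rel·d = (2)·(-5) + (2)·(-14) = -38
8·t² + 76·t + 140 = 0  ⇒  m = (-38)² − 8·140 = 324
m = 324 > 0,  v_rel·d = -38 < 0  ⇒  outside

inside=no margin=324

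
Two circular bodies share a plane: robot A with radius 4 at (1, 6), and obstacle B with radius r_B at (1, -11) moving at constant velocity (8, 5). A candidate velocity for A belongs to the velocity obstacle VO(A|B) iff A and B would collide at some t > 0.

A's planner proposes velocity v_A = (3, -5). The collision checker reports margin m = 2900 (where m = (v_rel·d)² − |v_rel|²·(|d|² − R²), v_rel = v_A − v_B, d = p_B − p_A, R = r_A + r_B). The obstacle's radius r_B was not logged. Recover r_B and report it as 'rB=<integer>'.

m = 2900
d = (0, -17);  v_rel = (-5, -10),  |v_rel|² = 125
v_rel×d = (-5)·(-17) − (-10)·(0) = 85
since m = R²·125 − 85²:  R² = (7225 + 2900) / 125 = 81
R = √81 = 9  ⇒  r_B = 9 − 4 = 5

rB=5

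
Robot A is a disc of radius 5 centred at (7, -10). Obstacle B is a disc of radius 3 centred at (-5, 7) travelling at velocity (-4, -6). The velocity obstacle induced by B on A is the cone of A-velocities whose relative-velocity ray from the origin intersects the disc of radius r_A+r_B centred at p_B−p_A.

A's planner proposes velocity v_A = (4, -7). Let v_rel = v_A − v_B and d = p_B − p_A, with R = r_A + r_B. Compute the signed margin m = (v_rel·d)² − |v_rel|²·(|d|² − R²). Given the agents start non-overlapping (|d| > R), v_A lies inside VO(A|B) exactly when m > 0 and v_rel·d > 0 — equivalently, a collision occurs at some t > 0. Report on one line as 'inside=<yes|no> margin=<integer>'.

d = (-12, 17),  |d|² = 433;  R = 5+3 = 8,  c = 433−8² = 369
v_rel = (8, -1),  |v_rel|² = 65;  v_rel·d = (8)·(-12) + (-1)·(17) = -113
65·t² + 226·t + 369 = 0  ⇒  m = (-113)² − 65·369 = -11216
m = -11216 < 0,  v_rel·d = -113 < 0  ⇒  outside

inside=no margin=-11216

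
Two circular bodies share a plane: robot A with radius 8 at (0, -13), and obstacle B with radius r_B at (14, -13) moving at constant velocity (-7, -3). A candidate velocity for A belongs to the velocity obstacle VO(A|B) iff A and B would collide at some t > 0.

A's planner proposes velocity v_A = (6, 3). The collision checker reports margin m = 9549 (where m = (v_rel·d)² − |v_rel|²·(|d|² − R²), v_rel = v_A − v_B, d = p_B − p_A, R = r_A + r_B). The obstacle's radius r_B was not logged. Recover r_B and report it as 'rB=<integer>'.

m = 9549
d = (14, 0);  v_rel = (13, 6),  |v_rel|² = 205
v_rel×d = (13)·(0) − (6)·(14) = -84
since m = R²·205 − (-84)²:  R² = (7056 + 9549) / 205 = 81
R = √81 = 9  ⇒  r_B = 9 − 8 = 1

rB=1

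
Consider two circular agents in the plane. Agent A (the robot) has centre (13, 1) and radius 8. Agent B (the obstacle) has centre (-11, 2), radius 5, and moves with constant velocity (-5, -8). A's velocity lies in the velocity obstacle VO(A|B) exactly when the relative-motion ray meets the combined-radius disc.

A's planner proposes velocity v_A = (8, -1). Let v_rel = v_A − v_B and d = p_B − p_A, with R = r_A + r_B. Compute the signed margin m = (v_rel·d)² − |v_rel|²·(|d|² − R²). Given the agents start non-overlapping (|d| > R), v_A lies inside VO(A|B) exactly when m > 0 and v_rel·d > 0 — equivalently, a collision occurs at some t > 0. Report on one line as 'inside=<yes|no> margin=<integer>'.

d = (-24, 1),  |d|² = 577;  R = 8+5 = 13,  c = 577−13² = 408
v_rel = (13, 7),  |v_rel|² = 218;  v_rel·d = (13)·(-24) + (7)·(1) = -305
218·t² + 610·t + 408 = 0  ⇒  m = (-305)² − 218·408 = 4081
m = 4081 > 0,  v_rel·d = -305 < 0  ⇒  outside

inside=no margin=4081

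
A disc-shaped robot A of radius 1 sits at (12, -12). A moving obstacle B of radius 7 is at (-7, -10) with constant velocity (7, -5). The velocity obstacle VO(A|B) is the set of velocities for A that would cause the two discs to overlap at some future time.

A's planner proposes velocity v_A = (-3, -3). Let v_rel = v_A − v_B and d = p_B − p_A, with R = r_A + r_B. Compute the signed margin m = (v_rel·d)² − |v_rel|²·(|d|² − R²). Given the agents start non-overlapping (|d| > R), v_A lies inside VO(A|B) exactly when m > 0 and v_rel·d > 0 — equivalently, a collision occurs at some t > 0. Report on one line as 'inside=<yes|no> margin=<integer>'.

d = (-19, 2),  |d|² = 365;  R = 1+7 = 8,  c = 365−8² = 301
v_rel = (-10, 2),  |v_rel|² = 104;  v_rel·d = (-10)·(-19) + (2)·(2) = 194
104·t² − 388·t + 301 = 0  ⇒  m = 194² − 104·301 = 6332
m = 6332 > 0,  v_rel·d = 194 > 0  ⇒  inside

inside=yes margin=6332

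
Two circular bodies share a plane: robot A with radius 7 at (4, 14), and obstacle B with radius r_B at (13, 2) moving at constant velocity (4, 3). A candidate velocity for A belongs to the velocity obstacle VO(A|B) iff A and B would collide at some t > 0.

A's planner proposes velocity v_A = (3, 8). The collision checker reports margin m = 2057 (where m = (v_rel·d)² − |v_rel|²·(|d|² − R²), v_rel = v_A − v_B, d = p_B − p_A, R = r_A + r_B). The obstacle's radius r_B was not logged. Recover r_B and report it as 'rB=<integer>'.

m = 2057
d = (9, -12);  v_rel = (-1, 5),  |v_rel|² = 26
v_rel×d = (-1)·(-12) − (5)·(9) = -33
since m = R²·26 − (-33)²:  R² = (1089 + 2057) / 26 = 121
R = √121 = 11  ⇒  r_B = 11 − 7 = 4

rB=4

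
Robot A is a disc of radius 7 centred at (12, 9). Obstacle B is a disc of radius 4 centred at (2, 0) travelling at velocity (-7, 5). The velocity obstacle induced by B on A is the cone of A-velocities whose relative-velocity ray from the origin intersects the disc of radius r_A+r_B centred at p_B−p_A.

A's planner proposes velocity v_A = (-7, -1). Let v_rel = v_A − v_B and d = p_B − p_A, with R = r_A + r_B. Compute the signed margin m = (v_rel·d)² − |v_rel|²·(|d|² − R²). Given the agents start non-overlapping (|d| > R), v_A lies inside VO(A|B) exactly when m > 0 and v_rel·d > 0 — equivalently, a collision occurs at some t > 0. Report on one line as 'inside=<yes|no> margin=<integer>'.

d = (-10, -9),  |d|² = 181;  R = 7+4 = 11,  c = 181−11² = 60
v_rel = (0, -6),  |v_rel|² = 36;  v_rel·d = (0)·(-10) + (-6)·(-9) = 54
36·t² − 108·t + 60 = 0  ⇒  m = 54² − 36·60 = 756
m = 756 > 0,  v_rel·d = 54 > 0  ⇒  inside

inside=yes margin=756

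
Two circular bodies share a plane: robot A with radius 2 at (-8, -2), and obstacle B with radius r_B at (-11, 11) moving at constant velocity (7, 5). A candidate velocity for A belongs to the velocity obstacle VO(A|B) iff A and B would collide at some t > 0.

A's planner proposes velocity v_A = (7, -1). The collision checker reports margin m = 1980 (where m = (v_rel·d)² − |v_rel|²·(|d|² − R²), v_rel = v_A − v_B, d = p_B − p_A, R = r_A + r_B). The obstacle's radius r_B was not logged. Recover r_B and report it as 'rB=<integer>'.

m = 1980
d = (-3, 13);  v_rel = (0, -6),  |v_rel|² = 36
v_rel×d = (0)·(13) − (-6)·(-3) = -18
since m = R²·36 − (-18)²:  R² = (324 + 1980) / 36 = 64
R = √64 = 8  ⇒  r_B = 8 − 2 = 6

rB=6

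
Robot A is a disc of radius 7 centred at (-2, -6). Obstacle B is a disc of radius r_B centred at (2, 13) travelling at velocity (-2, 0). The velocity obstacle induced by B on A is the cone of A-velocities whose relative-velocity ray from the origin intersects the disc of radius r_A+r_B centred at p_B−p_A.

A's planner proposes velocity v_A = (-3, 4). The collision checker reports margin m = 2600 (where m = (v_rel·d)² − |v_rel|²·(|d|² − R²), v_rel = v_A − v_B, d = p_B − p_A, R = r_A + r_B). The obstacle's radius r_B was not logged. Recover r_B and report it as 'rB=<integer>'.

m = 2600
d = (4, 19);  v_rel = (-1, 4),  |v_rel|² = 17
v_rel×d = (-1)·(19) − (4)·(4) = -35
since m = R²·17 − (-35)²:  R² = (1225 + 2600) / 17 = 225
R = √225 = 15  ⇒  r_B = 15 − 7 = 8

rB=8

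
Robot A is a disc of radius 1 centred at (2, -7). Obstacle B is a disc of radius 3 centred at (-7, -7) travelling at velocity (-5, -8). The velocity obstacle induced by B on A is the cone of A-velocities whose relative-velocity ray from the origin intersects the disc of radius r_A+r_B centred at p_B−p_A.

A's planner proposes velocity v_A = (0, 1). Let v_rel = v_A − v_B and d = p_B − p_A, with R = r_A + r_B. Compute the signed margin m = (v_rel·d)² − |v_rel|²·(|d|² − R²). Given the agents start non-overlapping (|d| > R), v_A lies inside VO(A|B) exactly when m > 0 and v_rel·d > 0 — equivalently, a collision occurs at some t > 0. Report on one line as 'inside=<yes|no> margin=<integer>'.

d = (-9, 0),  |d|² = 81;  R = 1+3 = 4,  c = 81−4² = 65
v_rel = (5, 9),  |v_rel|² = 106;  v_rel·d = (5)·(-9) + (9)·(0) = -45
106·t² + 90·t + 65 = 0  ⇒  m = (-45)² − 106·65 = -4865
m = -4865 < 0,  v_rel·d = -45 < 0  ⇒  outside

inside=no margin=-4865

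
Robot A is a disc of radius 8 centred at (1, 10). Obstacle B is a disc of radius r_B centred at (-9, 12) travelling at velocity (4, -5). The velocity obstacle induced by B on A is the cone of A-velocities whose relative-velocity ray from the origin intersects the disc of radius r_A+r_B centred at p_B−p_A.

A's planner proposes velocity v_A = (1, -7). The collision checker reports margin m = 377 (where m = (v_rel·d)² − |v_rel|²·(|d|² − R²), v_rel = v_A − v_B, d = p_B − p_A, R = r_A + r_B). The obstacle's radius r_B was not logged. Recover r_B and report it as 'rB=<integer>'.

m = 377
d = (-10, 2);  v_rel = (-3, -2),  |v_rel|² = 13
v_rel×d = (-3)·(2) − (-2)·(-10) = -26
since m = R²·13 − (-26)²:  R² = (676 + 377) / 13 = 81
R = √81 = 9  ⇒  r_B = 9 − 8 = 1

rB=1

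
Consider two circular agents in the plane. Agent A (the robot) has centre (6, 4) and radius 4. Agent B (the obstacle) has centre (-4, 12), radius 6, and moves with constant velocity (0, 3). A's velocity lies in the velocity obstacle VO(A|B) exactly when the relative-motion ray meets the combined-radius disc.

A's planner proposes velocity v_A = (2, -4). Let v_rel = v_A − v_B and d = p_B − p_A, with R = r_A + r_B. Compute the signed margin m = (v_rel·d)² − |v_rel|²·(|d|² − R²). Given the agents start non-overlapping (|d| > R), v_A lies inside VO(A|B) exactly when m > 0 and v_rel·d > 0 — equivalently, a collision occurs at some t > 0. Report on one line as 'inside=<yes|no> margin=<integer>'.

d = (-10, 8),  |d|² = 164;  R = 4+6 = 10,  c = 164−10² = 64
v_rel = (2, -7),  |v_rel|² = 53;  v_rel·d = (2)·(-10) + (-7)·(8) = -76
53·t² + 152·t + 64 = 0  ⇒  m = (-76)² − 53·64 = 2384
m = 2384 > 0,  v_rel·d = -76 < 0  ⇒  outside

inside=no margin=2384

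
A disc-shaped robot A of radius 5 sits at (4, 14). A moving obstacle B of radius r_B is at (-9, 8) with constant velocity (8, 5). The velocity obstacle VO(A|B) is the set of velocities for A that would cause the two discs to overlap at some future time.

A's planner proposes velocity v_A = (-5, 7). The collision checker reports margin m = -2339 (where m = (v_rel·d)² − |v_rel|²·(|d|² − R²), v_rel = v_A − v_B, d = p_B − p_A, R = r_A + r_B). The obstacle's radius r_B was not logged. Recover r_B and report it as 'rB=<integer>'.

m = -2339
d = (-13, -6);  v_rel = (-13, 2),  |v_rel|² = 173
v_rel×d = (-13)·(-6) − (2)·(-13) = 104
since m = R²·173 − 104²:  R² = (10816 + -2339) / 173 = 49
R = √49 = 7  ⇒  r_B = 7 − 5 = 2

rB=2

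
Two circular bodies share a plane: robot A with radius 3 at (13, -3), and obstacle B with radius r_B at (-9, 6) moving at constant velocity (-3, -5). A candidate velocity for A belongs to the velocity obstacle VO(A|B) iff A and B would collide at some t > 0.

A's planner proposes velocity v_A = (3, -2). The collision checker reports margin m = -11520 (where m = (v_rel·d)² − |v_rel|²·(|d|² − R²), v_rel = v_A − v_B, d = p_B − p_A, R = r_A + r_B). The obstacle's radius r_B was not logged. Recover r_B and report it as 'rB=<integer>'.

m = -11520
d = (-22, 9);  v_rel = (6, 3),  |v_rel|² = 45
v_rel×d = (6)·(9) − (3)·(-22) = 120
since m = R²·45 − 120²:  R² = (14400 + -11520) / 45 = 64
R = √64 = 8  ⇒  r_B = 8 − 3 = 5

rB=5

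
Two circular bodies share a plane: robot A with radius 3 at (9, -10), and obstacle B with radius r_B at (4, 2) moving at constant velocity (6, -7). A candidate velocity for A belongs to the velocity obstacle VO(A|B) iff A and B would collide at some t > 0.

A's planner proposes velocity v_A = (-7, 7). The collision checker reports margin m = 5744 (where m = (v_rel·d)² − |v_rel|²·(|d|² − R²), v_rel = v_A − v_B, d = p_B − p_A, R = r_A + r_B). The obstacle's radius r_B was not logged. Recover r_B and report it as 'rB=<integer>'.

m = 5744
d = (-5, 12);  v_rel = (-13, 14),  |v_rel|² = 365
v_rel×d = (-13)·(12) − (14)·(-5) = -86
since m = R²·365 − (-86)²:  R² = (7396 + 5744) / 365 = 36
R = √36 = 6  ⇒  r_B = 6 − 3 = 3

rB=3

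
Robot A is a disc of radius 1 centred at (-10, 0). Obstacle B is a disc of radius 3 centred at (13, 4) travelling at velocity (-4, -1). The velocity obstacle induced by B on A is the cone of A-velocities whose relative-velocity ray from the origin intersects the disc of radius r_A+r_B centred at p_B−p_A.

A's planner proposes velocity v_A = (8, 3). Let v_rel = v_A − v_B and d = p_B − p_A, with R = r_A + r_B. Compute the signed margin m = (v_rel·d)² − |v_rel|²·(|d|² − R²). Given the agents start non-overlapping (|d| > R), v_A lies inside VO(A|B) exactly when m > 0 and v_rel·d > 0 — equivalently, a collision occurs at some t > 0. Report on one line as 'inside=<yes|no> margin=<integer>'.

d = (23, 4),  |d|² = 545;  R = 1+3 = 4,  c = 545−4² = 529
v_rel = (12, 4),  |v_rel|² = 160;  v_rel·d = (12)·(23) + (4)·(4) = 292
160·t² − 584·t + 529 = 0  ⇒  m = 292² − 160·529 = 624
m = 624 > 0,  v_rel·d = 292 > 0  ⇒  inside

inside=yes margin=624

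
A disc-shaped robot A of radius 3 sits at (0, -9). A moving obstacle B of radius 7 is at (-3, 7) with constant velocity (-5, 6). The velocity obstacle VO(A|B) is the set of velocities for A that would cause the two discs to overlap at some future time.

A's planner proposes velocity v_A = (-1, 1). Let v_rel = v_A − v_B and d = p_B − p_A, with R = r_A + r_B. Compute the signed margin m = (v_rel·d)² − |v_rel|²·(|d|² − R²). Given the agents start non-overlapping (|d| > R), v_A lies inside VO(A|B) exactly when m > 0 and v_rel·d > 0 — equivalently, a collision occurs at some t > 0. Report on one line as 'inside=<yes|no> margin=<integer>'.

d = (-3, 16),  |d|² = 265;  R = 3+7 = 10,  c = 265−10² = 165
v_rel = (4, -5),  |v_rel|² = 41;  v_rel·d = (4)·(-3) + (-5)·(16) = -92
41·t² + 184·t + 165 = 0  ⇒  m = (-92)² − 41·165 = 1699
m = 1699 > 0,  v_rel·d = -92 < 0  ⇒  outside

inside=no margin=1699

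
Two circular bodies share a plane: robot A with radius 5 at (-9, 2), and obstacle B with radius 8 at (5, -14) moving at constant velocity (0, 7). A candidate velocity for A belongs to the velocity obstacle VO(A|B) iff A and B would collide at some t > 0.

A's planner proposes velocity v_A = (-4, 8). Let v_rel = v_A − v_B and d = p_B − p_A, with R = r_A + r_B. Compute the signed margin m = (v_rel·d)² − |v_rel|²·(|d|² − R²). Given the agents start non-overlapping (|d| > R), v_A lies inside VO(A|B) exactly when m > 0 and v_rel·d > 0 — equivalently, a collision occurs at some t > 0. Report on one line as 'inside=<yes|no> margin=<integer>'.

d = (14, -16),  |d|² = 452;  R = 5+8 = 13,  c = 452−13² = 283
v_rel = (-4, 1),  |v_rel|² = 17;  v_rel·d = (-4)·(14) + (1)·(-16) = -72
17·t² + 144·t + 283 = 0  ⇒  m = (-72)² − 17·283 = 373
m = 373 > 0,  v_rel·d = -72 < 0  ⇒  outside

inside=no margin=373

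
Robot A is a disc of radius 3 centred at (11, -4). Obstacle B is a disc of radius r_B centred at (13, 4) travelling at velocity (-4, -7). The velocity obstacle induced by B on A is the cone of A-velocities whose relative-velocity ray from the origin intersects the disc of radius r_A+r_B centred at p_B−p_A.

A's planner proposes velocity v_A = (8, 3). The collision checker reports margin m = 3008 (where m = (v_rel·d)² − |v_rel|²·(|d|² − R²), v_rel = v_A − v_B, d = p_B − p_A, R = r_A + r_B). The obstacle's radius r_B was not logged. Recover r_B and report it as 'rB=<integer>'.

m = 3008
d = (2, 8);  v_rel = (12, 10),  |v_rel|² = 244
v_rel×d = (12)·(8) − (10)·(2) = 76
since m = R²·244 − 76²:  R² = (5776 + 3008) / 244 = 36
R = √36 = 6  ⇒  r_B = 6 − 3 = 3

rB=3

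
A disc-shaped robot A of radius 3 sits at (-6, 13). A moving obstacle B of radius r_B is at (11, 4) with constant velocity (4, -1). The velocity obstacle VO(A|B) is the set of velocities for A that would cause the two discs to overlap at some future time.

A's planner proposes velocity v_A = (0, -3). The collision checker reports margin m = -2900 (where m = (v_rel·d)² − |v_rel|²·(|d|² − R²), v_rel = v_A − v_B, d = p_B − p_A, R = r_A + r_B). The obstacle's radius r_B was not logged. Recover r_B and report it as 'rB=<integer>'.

m = -2900
d = (17, -9);  v_rel = (-4, -2),  |v_rel|² = 20
v_rel×d = (-4)·(-9) − (-2)·(17) = 70
since m = R²·20 − 70²:  R² = (4900 + -2900) / 20 = 100
R = √100 = 10  ⇒  r_B = 10 − 3 = 7

rB=7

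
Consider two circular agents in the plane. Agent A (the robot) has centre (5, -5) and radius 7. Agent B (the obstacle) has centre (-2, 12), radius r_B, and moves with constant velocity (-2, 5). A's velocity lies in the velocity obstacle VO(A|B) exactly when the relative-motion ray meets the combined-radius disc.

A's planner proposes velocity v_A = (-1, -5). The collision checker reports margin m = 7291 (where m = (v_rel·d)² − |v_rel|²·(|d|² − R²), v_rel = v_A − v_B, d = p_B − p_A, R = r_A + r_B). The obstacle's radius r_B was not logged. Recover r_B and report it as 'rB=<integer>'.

m = 7291
d = (-7, 17);  v_rel = (1, -10),  |v_rel|² = 101
v_rel×d = (1)·(17) − (-10)·(-7) = -53
since m = R²·101 − (-53)²:  R² = (2809 + 7291) / 101 = 100
R = √100 = 10  ⇒  r_B = 10 − 7 = 3

rB=3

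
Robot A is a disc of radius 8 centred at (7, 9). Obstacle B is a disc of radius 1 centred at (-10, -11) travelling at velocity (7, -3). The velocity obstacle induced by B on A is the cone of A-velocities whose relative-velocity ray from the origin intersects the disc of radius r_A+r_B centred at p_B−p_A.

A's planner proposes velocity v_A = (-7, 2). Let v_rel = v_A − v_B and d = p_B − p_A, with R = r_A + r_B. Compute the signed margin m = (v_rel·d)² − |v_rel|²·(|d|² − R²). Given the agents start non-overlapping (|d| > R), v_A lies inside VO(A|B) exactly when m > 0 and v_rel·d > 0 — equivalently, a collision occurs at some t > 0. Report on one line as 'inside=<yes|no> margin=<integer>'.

d = (-17, -20),  |d|² = 689;  R = 8+1 = 9,  c = 689−9² = 608
v_rel = (-14, 5),  |v_rel|² = 221;  v_rel·d = (-14)·(-17) + (5)·(-20) = 138
221·t² − 276·t + 608 = 0  ⇒  m = 138² − 221·608 = -115324
m = -115324 < 0,  v_rel·d = 138 > 0  ⇒  outside

inside=no margin=-115324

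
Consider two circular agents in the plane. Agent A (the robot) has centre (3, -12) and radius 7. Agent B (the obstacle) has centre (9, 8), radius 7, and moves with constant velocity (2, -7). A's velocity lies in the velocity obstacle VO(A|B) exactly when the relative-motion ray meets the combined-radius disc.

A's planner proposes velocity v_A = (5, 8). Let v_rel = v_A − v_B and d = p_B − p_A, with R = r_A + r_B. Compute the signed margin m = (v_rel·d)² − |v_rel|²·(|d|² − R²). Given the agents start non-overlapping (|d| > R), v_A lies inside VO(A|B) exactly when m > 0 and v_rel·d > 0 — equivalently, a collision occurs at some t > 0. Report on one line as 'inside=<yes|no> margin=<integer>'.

d = (6, 20),  |d|² = 436;  R = 7+7 = 14,  c = 436−14² = 240
v_rel = (3, 15),  |v_rel|² = 234;  v_rel·d = (3)·(6) + (15)·(20) = 318
234·t² − 636·t + 240 = 0  ⇒  m = 318² − 234·240 = 44964
m = 44964 > 0,  v_rel·d = 318 > 0  ⇒  inside

inside=yes margin=44964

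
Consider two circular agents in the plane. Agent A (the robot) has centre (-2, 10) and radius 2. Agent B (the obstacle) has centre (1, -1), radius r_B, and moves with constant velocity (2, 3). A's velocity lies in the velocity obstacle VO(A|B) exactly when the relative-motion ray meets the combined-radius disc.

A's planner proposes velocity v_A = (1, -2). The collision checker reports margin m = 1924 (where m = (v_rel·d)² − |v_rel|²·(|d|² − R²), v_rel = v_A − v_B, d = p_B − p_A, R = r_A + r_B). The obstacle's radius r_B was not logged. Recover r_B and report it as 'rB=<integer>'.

m = 1924
d = (3, -11);  v_rel = (-1, -5),  |v_rel|² = 26
v_rel×d = (-1)·(-11) − (-5)·(3) = 26
since m = R²·26 − 26²:  R² = (676 + 1924) / 26 = 100
R = √100 = 10  ⇒  r_B = 10 − 2 = 8

rB=8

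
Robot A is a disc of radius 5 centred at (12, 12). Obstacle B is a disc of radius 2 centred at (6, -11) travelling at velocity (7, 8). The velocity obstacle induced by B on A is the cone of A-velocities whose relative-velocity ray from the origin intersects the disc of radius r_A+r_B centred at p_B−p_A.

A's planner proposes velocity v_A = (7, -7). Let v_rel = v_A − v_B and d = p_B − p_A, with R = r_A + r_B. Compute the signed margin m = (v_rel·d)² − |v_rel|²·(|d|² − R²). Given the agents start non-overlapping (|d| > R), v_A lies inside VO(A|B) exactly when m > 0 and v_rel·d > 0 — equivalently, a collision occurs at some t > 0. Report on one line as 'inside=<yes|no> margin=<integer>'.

d = (-6, -23),  |d|² = 565;  R = 5+2 = 7,  c = 565−7² = 516
v_rel = (0, -15),  |v_rel|² = 225;  v_rel·d = (0)·(-6) + (-15)·(-23) = 345
225·t² − 690·t + 516 = 0  ⇒  m = 345² − 225·516 = 2925
m = 2925 > 0,  v_rel·d = 345 > 0  ⇒  inside

inside=yes margin=2925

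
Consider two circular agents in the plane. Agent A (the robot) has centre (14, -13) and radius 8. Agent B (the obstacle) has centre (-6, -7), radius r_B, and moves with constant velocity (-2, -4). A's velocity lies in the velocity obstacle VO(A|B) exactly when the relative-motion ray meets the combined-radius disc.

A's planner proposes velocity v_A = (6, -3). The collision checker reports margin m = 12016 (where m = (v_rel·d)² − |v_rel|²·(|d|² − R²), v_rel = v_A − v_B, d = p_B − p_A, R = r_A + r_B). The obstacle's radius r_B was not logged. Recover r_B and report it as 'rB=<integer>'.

m = 12016
d = (-20, 6);  v_rel = (8, 1),  |v_rel|² = 65
v_rel×d = (8)·(6) − (1)·(-20) = 68
since m = R²·65 − 68²:  R² = (4624 + 12016) / 65 = 256
R = √256 = 16  ⇒  r_B = 16 − 8 = 8

rB=8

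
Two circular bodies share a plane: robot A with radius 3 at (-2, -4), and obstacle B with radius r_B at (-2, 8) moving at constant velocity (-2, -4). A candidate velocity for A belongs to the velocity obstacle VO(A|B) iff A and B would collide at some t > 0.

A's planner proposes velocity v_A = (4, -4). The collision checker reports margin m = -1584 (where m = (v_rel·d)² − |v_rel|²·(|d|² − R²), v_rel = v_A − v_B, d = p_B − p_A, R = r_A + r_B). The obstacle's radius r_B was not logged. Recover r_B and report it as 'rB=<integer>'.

m = -1584
d = (0, 12);  v_rel = (6, 0),  |v_rel|² = 36
v_rel×d = (6)·(12) − (0)·(0) = 72
since m = R²·36 − 72²:  R² = (5184 + -1584) / 36 = 100
R = √100 = 10  ⇒  r_B = 10 − 3 = 7

rB=7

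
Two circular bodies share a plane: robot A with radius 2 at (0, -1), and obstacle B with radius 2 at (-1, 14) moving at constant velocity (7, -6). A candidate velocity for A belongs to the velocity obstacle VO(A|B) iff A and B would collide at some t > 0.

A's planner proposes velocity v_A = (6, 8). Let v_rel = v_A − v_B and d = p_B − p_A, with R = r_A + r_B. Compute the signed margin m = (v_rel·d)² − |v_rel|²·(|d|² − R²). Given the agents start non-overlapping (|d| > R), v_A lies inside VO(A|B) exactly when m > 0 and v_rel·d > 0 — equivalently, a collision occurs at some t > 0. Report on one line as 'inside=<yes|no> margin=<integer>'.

d = (-1, 15),  |d|² = 226;  R = 2+2 = 4,  c = 226−4² = 210
v_rel = (-1, 14),  |v_rel|² = 197;  v_rel·d = (-1)·(-1) + (14)·(15) = 211
197·t² − 422·t + 210 = 0  ⇒  m = 211² − 197·210 = 3151
m = 3151 > 0,  v_rel·d = 211 > 0  ⇒  inside

inside=yes margin=3151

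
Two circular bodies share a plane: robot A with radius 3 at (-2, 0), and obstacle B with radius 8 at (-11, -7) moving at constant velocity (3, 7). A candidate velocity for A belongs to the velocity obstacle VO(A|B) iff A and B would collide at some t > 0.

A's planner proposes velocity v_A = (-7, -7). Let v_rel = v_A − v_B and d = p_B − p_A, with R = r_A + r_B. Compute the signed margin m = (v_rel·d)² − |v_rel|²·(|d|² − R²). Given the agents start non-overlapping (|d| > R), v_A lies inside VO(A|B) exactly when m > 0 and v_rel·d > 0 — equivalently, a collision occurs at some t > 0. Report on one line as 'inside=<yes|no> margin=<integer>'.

d = (-9, -7),  |d|² = 130;  R = 3+8 = 11,  c = 130−11² = 9
v_rel = (-10, -14),  |v_rel|² = 296;  v_rel·d = (-10)·(-9) + (-14)·(-7) = 188
296·t² − 376·t + 9 = 0  ⇒  m = 188² − 296·9 = 32680
m = 32680 > 0,  v_rel·d = 188 > 0  ⇒  inside

inside=yes margin=32680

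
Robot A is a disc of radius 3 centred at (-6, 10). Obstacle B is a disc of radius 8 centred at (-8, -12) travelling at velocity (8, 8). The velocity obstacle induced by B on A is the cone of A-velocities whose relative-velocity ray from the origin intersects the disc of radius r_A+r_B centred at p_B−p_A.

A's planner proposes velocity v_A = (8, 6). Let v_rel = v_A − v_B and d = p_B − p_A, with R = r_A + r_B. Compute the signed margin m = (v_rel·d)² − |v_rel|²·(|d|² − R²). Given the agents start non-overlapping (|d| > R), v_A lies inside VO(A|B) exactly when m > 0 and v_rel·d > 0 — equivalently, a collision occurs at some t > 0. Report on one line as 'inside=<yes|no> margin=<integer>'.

d = (-2, -22),  |d|² = 488;  R = 3+8 = 11,  c = 488−11² = 367
v_rel = (0, -2),  |v_rel|² = 4;  v_rel·d = (0)·(-2) + (-2)·(-22) = 44
4·t² − 88·t + 367 = 0  ⇒  m = 44² − 4·367 = 468
m = 468 > 0,  v_rel·d = 44 > 0  ⇒  inside

inside=yes margin=468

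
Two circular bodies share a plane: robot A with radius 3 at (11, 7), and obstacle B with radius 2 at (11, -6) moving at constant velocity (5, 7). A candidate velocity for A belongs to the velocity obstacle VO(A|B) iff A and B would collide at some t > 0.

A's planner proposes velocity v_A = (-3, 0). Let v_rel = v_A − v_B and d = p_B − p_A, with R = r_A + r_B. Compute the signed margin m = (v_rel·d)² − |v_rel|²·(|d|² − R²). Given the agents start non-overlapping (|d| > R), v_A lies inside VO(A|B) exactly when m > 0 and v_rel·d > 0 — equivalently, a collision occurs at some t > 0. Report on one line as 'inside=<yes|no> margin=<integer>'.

d = (0, -13),  |d|² = 169;  R = 3+2 = 5,  c = 169−5² = 144
v_rel = (-8, -7),  |v_rel|² = 113;  v_rel·d = (-8)·(0) + (-7)·(-13) = 91
113·t² − 182·t + 144 = 0  ⇒  m = 91² − 113·144 = -7991
m = -7991 < 0,  v_rel·d = 91 > 0  ⇒  outside

inside=no margin=-7991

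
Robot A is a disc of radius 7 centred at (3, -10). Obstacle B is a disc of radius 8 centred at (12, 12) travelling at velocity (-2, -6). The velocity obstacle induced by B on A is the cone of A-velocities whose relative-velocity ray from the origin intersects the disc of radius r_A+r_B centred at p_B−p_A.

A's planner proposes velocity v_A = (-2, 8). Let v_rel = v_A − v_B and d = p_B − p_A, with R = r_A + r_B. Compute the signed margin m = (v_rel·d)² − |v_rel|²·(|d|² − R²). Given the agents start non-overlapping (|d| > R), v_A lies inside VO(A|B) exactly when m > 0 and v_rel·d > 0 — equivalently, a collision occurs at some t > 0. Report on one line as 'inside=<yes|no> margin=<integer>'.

d = (9, 22),  |d|² = 565;  R = 7+8 = 15,  c = 565−15² = 340
v_rel = (0, 14),  |v_rel|² = 196;  v_rel·d = (0)·(9) + (14)·(22) = 308
196·t² − 616·t + 340 = 0  ⇒  m = 308² − 196·340 = 28224
m = 28224 > 0,  v_rel·d = 308 > 0  ⇒  inside

inside=yes margin=28224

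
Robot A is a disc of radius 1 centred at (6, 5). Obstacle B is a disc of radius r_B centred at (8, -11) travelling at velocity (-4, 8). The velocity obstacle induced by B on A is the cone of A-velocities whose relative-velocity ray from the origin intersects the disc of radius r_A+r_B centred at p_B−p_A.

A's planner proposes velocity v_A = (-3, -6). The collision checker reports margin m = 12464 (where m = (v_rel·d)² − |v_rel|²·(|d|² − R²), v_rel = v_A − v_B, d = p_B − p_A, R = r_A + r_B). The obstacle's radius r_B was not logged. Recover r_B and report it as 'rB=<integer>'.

m = 12464
d = (2, -16);  v_rel = (1, -14),  |v_rel|² = 197
v_rel×d = (1)·(-16) − (-14)·(2) = 12
since m = R²·197 − 12²:  R² = (144 + 12464) / 197 = 64
R = √64 = 8  ⇒  r_B = 8 − 1 = 7

rB=7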